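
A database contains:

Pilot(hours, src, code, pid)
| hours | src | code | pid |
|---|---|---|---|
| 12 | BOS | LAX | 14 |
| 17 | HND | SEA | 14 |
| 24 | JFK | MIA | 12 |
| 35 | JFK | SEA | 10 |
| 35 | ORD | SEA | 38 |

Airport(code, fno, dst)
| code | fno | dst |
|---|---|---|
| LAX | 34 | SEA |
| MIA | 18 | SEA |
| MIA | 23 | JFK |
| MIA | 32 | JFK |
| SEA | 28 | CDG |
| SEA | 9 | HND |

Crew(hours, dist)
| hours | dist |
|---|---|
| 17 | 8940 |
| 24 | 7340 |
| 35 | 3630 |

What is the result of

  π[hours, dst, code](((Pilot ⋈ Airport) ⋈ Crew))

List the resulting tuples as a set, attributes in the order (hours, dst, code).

{(17, CDG, SEA), (17, HND, SEA), (24, JFK, MIA), (24, SEA, MIA), (35, CDG, SEA), (35, HND, SEA)}

Natural join on code: {(12, BOS, LAX, 14, 34, SEA), (17, HND, SEA, 14, 28, CDG), (17, HND, SEA, 14, 9, HND), (24, JFK, MIA, 12, 18, SEA), (24, JFK, MIA, 12, 23, JFK), (24, JFK, MIA, 12, 32, JFK), (35, JFK, SEA, 10, 28, CDG), (35, JFK, SEA, 10, 9, HND), (35, ORD, SEA, 38, 28, CDG), (35, ORD, SEA, 38, 9, HND)}
Natural join on hours: {(17, HND, SEA, 14, 28, CDG, 8940), (17, HND, SEA, 14, 9, HND, 8940), (24, JFK, MIA, 12, 18, SEA, 7340), (24, JFK, MIA, 12, 23, JFK, 7340), (24, JFK, MIA, 12, 32, JFK, 7340), (35, JFK, SEA, 10, 28, CDG, 3630), (35, JFK, SEA, 10, 9, HND, 3630), (35, ORD, SEA, 38, 28, CDG, 3630), (35, ORD, SEA, 38, 9, HND, 3630)}
Keep only column(s) hours, dst, code (3 duplicate(s) eliminated): {(17, CDG, SEA), (17, HND, SEA), (24, JFK, MIA), (24, SEA, MIA), (35, CDG, SEA), (35, HND, SEA)}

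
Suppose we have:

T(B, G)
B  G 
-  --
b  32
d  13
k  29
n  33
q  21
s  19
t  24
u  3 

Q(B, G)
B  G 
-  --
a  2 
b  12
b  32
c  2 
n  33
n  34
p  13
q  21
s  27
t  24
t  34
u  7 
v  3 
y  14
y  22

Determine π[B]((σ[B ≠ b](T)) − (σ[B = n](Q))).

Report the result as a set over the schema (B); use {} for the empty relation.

Filtering on B ≠ b leaves {(d, 13), (k, 29), (n, 33), (q, 21), (s, 19), (t, 24), (u, 3)}.
Filtering on B = n leaves {(n, 33), (n, 34)}.
Taking the difference: {(d, 13), (k, 29), (q, 21), (s, 19), (t, 24), (u, 3)}
π[B]: project onto (B) → {d, k, q, s, t, u}

{d, k, q, s, t, u}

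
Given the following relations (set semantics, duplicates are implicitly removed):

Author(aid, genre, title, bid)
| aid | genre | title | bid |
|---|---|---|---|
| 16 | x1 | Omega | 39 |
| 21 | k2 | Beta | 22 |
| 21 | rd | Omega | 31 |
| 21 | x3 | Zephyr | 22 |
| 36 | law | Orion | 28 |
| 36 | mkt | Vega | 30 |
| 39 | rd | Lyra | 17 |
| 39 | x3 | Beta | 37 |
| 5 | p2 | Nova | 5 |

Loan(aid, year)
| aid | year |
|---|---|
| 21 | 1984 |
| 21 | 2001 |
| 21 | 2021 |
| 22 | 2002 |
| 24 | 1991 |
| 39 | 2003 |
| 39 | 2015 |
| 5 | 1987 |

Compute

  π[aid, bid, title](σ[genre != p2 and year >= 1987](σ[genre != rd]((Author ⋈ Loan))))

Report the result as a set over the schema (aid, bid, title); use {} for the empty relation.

Joining Author and Loan on aid yields {(21, k2, Beta, 22, 1984), (21, k2, Beta, 22, 2001), (21, k2, Beta, 22, 2021), (21, rd, Omega, 31, 1984), (21, rd, Omega, 31, 2001), (21, rd, Omega, 31, 2021), (21, x3, Zephyr, 22, 1984), (21, x3, Zephyr, 22, 2001), (21, x3, Zephyr, 22, 2021), (39, rd, Lyra, 17, 2003), (39, rd, Lyra, 17, 2015), (39, x3, Beta, 37, 2003), (39, x3, Beta, 37, 2015), (5, p2, Nova, 5, 1987)}.
Apply σ_{genre != rd}; surviving tuples: {(21, k2, Beta, 22, 1984), (21, k2, Beta, 22, 2001), (21, k2, Beta, 22, 2021), (21, x3, Zephyr, 22, 1984), (21, x3, Zephyr, 22, 2001), (21, x3, Zephyr, 22, 2021), (39, x3, Beta, 37, 2003), (39, x3, Beta, 37, 2015), (5, p2, Nova, 5, 1987)}
Apply σ_{genre != p2 and year >= 1987}; surviving tuples: {(21, k2, Beta, 22, 2001), (21, k2, Beta, 22, 2021), (21, x3, Zephyr, 22, 2001), (21, x3, Zephyr, 22, 2021), (39, x3, Beta, 37, 2003), (39, x3, Beta, 37, 2015)}
Keep only column(s) aid, bid, title (3 duplicate(s) eliminated): {(21, 22, Beta), (21, 22, Zephyr), (39, 37, Beta)}

{(21, 22, Beta), (21, 22, Zephyr), (39, 37, Beta)}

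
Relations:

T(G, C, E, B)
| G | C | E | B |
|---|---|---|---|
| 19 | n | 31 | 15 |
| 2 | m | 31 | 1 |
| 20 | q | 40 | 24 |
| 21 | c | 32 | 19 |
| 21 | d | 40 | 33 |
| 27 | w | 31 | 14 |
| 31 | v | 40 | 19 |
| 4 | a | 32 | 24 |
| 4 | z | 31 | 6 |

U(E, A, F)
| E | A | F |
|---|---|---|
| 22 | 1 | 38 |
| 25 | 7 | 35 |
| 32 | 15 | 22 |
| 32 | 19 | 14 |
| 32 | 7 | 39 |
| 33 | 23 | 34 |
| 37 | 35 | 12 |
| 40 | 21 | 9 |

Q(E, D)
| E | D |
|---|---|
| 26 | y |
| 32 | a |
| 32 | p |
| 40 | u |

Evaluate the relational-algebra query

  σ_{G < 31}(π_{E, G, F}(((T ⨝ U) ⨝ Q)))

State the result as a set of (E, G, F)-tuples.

{(32, 21, 14), (32, 21, 22), (32, 21, 39), (32, 4, 14), (32, 4, 22), (32, 4, 39), (40, 20, 9), (40, 21, 9)}

Natural join on E: {(20, q, 40, 24, 21, 9), (21, c, 32, 19, 15, 22), (21, c, 32, 19, 19, 14), (21, c, 32, 19, 7, 39), (21, d, 40, 33, 21, 9), (31, v, 40, 19, 21, 9), (4, a, 32, 24, 15, 22), (4, a, 32, 24, 19, 14), (4, a, 32, 24, 7, 39)}
Natural join on E: {(20, q, 40, 24, 21, 9, u), (21, c, 32, 19, 15, 22, a), (21, c, 32, 19, 15, 22, p), (21, c, 32, 19, 19, 14, a), (21, c, 32, 19, 19, 14, p), (21, c, 32, 19, 7, 39, a), (21, c, 32, 19, 7, 39, p), (21, d, 40, 33, 21, 9, u), (31, v, 40, 19, 21, 9, u), (4, a, 32, 24, 15, 22, a), (4, a, 32, 24, 15, 22, p), (4, a, 32, 24, 19, 14, a), (4, a, 32, 24, 19, 14, p), (4, a, 32, 24, 7, 39, a), (4, a, 32, 24, 7, 39, p)}
π[E, G, F]: project onto (E, G, F) (6 duplicate(s) eliminated) → {(32, 21, 14), (32, 21, 22), (32, 21, 39), (32, 4, 14), (32, 4, 22), (32, 4, 39), (40, 20, 9), (40, 21, 9), (40, 31, 9)}
Apply σ_{G < 31}; surviving tuples: {(32, 21, 14), (32, 21, 22), (32, 21, 39), (32, 4, 14), (32, 4, 22), (32, 4, 39), (40, 20, 9), (40, 21, 9)}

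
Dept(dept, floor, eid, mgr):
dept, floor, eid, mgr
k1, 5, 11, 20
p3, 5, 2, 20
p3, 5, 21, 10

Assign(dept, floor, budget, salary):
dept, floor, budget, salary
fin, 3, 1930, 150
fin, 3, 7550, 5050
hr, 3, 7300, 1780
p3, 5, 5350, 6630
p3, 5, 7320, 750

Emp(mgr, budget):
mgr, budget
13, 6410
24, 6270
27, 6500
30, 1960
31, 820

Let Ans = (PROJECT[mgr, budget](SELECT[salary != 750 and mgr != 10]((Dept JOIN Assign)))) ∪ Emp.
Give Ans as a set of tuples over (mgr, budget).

Joining Dept and Assign on dept, floor yields {(p3, 5, 2, 20, 5350, 6630), (p3, 5, 2, 20, 7320, 750), (p3, 5, 21, 10, 5350, 6630), (p3, 5, 21, 10, 7320, 750)}.
Filtering on salary != 750 and mgr != 10 leaves {(p3, 5, 2, 20, 5350, 6630)}.
Projecting to mgr, budget: {(20, 5350)}
Taking the union: {(13, 6410), (20, 5350), (24, 6270), (27, 6500), (30, 1960), (31, 820)}

{(13, 6410), (20, 5350), (24, 6270), (27, 6500), (30, 1960), (31, 820)}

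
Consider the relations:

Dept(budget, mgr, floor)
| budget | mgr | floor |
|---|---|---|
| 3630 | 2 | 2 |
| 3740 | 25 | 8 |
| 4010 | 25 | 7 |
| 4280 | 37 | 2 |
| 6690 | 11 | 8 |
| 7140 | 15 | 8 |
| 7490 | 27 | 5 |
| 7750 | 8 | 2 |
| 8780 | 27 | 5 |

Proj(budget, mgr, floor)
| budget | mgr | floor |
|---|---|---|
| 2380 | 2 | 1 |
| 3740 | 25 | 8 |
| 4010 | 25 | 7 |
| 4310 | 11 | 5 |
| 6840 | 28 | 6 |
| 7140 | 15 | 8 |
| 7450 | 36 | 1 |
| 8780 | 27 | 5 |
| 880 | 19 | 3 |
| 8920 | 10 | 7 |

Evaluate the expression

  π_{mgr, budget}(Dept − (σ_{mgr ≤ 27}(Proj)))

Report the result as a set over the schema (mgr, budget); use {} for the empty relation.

{(11, 6690), (2, 3630), (27, 7490), (37, 4280), (8, 7750)}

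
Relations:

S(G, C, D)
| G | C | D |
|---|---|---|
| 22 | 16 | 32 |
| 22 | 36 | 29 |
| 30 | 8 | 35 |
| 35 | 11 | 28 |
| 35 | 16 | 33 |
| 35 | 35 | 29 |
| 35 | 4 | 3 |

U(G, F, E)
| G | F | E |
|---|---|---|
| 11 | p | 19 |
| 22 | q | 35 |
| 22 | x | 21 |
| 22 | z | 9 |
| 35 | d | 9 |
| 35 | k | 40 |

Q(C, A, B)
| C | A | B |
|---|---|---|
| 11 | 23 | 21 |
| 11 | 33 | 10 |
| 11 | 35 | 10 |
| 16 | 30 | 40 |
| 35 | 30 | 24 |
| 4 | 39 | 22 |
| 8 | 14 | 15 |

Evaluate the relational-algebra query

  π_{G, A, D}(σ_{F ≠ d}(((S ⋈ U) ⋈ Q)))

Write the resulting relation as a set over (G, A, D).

{(22, 30, 32), (35, 23, 28), (35, 30, 29), (35, 30, 33), (35, 33, 28), (35, 35, 28), (35, 39, 3)}

Natural join on G: {(22, 16, 32, q, 35), (22, 16, 32, x, 21), (22, 16, 32, z, 9), (22, 36, 29, q, 35), (22, 36, 29, x, 21), (22, 36, 29, z, 9), (35, 11, 28, d, 9), (35, 11, 28, k, 40), (35, 16, 33, d, 9), (35, 16, 33, k, 40), (35, 35, 29, d, 9), (35, 35, 29, k, 40), (35, 4, 3, d, 9), (35, 4, 3, k, 40)}
Natural join on C: {(22, 16, 32, q, 35, 30, 40), (22, 16, 32, x, 21, 30, 40), (22, 16, 32, z, 9, 30, 40), (35, 11, 28, d, 9, 23, 21), (35, 11, 28, d, 9, 33, 10), (35, 11, 28, d, 9, 35, 10), (35, 11, 28, k, 40, 23, 21), (35, 11, 28, k, 40, 33, 10), (35, 11, 28, k, 40, 35, 10), (35, 16, 33, d, 9, 30, 40), (35, 16, 33, k, 40, 30, 40), (35, 35, 29, d, 9, 30, 24), (35, 35, 29, k, 40, 30, 24), (35, 4, 3, d, 9, 39, 22), (35, 4, 3, k, 40, 39, 22)}
Filtering on F ≠ d leaves {(22, 16, 32, q, 35, 30, 40), (22, 16, 32, x, 21, 30, 40), (22, 16, 32, z, 9, 30, 40), (35, 11, 28, k, 40, 23, 21), (35, 11, 28, k, 40, 33, 10), (35, 11, 28, k, 40, 35, 10), (35, 16, 33, k, 40, 30, 40), (35, 35, 29, k, 40, 30, 24), (35, 4, 3, k, 40, 39, 22)}.
π_{G, A, D} gives {(22, 30, 32), (35, 23, 28), (35, 30, 29), (35, 30, 33), (35, 33, 28), (35, 35, 28), (35, 39, 3)} (2 duplicate(s) eliminated).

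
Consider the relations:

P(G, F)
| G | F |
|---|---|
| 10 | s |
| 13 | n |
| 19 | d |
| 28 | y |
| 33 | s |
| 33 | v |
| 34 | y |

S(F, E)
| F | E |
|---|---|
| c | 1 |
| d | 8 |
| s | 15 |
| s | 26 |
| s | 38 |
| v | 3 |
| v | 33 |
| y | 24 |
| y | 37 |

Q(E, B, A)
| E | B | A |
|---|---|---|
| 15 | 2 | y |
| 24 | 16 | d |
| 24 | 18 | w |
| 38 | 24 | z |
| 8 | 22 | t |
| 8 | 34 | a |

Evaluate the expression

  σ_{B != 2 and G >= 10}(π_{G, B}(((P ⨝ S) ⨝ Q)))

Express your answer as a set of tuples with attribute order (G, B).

P ⋈ S (natural join on F): {(10, s, 15), (10, s, 26), (10, s, 38), (19, d, 8), (28, y, 24), (28, y, 37), (33, s, 15), (33, s, 26), (33, s, 38), (33, v, 3), (33, v, 33), (34, y, 24), (34, y, 37)}
(P ⨝ S) ⋈ Q (natural join on E): {(10, s, 15, 2, y), (10, s, 38, 24, z), (19, d, 8, 22, t), (19, d, 8, 34, a), (28, y, 24, 16, d), (28, y, 24, 18, w), (33, s, 15, 2, y), (33, s, 38, 24, z), (34, y, 24, 16, d), (34, y, 24, 18, w)}
Projecting to G, B: {(10, 2), (10, 24), (19, 22), (19, 34), (28, 16), (28, 18), (33, 2), (33, 24), (34, 16), (34, 18)}
σ[B != 2 and G >= 10]: keep tuples satisfying B != 2 and G >= 10 → {(10, 24), (19, 22), (19, 34), (28, 16), (28, 18), (33, 24), (34, 16), (34, 18)}

{(10, 24), (19, 22), (19, 34), (28, 16), (28, 18), (33, 24), (34, 16), (34, 18)}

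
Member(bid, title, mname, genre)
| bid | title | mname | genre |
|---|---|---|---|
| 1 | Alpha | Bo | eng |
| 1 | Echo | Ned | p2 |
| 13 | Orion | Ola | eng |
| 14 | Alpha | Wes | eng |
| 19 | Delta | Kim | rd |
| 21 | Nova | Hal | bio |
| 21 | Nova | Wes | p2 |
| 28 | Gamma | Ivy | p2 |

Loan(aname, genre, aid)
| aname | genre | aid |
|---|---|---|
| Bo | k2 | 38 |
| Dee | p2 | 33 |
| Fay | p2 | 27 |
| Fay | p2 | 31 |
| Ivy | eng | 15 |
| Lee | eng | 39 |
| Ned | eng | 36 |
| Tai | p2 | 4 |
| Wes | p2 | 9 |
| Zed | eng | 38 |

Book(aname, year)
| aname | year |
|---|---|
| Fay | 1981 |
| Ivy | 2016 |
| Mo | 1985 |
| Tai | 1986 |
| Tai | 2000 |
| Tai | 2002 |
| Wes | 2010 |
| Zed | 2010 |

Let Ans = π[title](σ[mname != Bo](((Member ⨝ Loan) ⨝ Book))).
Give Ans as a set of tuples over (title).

Natural join on genre: {(1, Alpha, Bo, eng, Ivy, 15), (1, Alpha, Bo, eng, Lee, 39), (1, Alpha, Bo, eng, Ned, 36), (1, Alpha, Bo, eng, Zed, 38), (1, Echo, Ned, p2, Dee, 33), (1, Echo, Ned, p2, Fay, 27), (1, Echo, Ned, p2, Fay, 31), (1, Echo, Ned, p2, Tai, 4), (1, Echo, Ned, p2, Wes, 9), (13, Orion, Ola, eng, Ivy, 15), (13, Orion, Ola, eng, Lee, 39), (13, Orion, Ola, eng, Ned, 36), (13, Orion, Ola, eng, Zed, 38), (14, Alpha, Wes, eng, Ivy, 15), (14, Alpha, Wes, eng, Lee, 39), (14, Alpha, Wes, eng, Ned, 36), (14, Alpha, Wes, eng, Zed, 38), (21, Nova, Wes, p2, Dee, 33), (21, Nova, Wes, p2, Fay, 27), (21, Nova, Wes, p2, Fay, 31), (21, Nova, Wes, p2, Tai, 4), (21, Nova, Wes, p2, Wes, 9), (28, Gamma, Ivy, p2, Dee, 33), (28, Gamma, Ivy, p2, Fay, 27), (28, Gamma, Ivy, p2, Fay, 31), (28, Gamma, Ivy, p2, Tai, 4), (28, Gamma, Ivy, p2, Wes, 9)}
Natural join on aname: {(1, Alpha, Bo, eng, Ivy, 15, 2016), (1, Alpha, Bo, eng, Zed, 38, 2010), (1, Echo, Ned, p2, Fay, 27, 1981), (1, Echo, Ned, p2, Fay, 31, 1981), (1, Echo, Ned, p2, Tai, 4, 1986), (1, Echo, Ned, p2, Tai, 4, 2000), (1, Echo, Ned, p2, Tai, 4, 2002), (1, Echo, Ned, p2, Wes, 9, 2010), (13, Orion, Ola, eng, Ivy, 15, 2016), (13, Orion, Ola, eng, Zed, 38, 2010), (14, Alpha, Wes, eng, Ivy, 15, 2016), (14, Alpha, Wes, eng, Zed, 38, 2010), (21, Nova, Wes, p2, Fay, 27, 1981), (21, Nova, Wes, p2, Fay, 31, 1981), (21, Nova, Wes, p2, Tai, 4, 1986), (21, Nova, Wes, p2, Tai, 4, 2000), (21, Nova, Wes, p2, Tai, 4, 2002), (21, Nova, Wes, p2, Wes, 9, 2010), (28, Gamma, Ivy, p2, Fay, 27, 1981), (28, Gamma, Ivy, p2, Fay, 31, 1981), (28, Gamma, Ivy, p2, Tai, 4, 1986), (28, Gamma, Ivy, p2, Tai, 4, 2000), (28, Gamma, Ivy, p2, Tai, 4, 2002), (28, Gamma, Ivy, p2, Wes, 9, 2010)}
Filtering on mname != Bo leaves {(1, Echo, Ned, p2, Fay, 27, 1981), (1, Echo, Ned, p2, Fay, 31, 1981), (1, Echo, Ned, p2, Tai, 4, 1986), (1, Echo, Ned, p2, Tai, 4, 2000), (1, Echo, Ned, p2, Tai, 4, 2002), (1, Echo, Ned, p2, Wes, 9, 2010), (13, Orion, Ola, eng, Ivy, 15, 2016), (13, Orion, Ola, eng, Zed, 38, 2010), (14, Alpha, Wes, eng, Ivy, 15, 2016), (14, Alpha, Wes, eng, Zed, 38, 2010), (21, Nova, Wes, p2, Fay, 27, 1981), (21, Nova, Wes, p2, Fay, 31, 1981), (21, Nova, Wes, p2, Tai, 4, 1986), (21, Nova, Wes, p2, Tai, 4, 2000), (21, Nova, Wes, p2, Tai, 4, 2002), (21, Nova, Wes, p2, Wes, 9, 2010), (28, Gamma, Ivy, p2, Fay, 27, 1981), (28, Gamma, Ivy, p2, Fay, 31, 1981), (28, Gamma, Ivy, p2, Tai, 4, 1986), (28, Gamma, Ivy, p2, Tai, 4, 2000), (28, Gamma, Ivy, p2, Tai, 4, 2002), (28, Gamma, Ivy, p2, Wes, 9, 2010)}.
π[title]: project onto (title) (17 duplicate(s) eliminated) → {Alpha, Echo, Gamma, Nova, Orion}

{Alpha, Echo, Gamma, Nova, Orion}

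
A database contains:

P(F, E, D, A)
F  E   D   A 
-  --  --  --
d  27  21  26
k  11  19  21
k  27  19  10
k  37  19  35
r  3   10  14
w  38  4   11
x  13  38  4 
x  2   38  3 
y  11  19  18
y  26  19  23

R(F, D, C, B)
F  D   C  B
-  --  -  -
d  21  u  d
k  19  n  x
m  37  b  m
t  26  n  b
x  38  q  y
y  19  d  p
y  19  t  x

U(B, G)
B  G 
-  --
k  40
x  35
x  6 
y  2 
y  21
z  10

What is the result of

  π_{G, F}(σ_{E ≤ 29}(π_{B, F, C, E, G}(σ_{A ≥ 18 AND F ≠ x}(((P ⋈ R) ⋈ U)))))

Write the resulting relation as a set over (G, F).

{(35, k), (35, y), (6, k), (6, y)}

P ⋈ R (natural join on F, D): {(d, 27, 21, 26, u, d), (k, 11, 19, 21, n, x), (k, 27, 19, 10, n, x), (k, 37, 19, 35, n, x), (x, 13, 38, 4, q, y), (x, 2, 38, 3, q, y), (y, 11, 19, 18, d, p), (y, 11, 19, 18, t, x), (y, 26, 19, 23, d, p), (y, 26, 19, 23, t, x)}
(P ⋈ R) ⋈ U (natural join on B): {(k, 11, 19, 21, n, x, 35), (k, 11, 19, 21, n, x, 6), (k, 27, 19, 10, n, x, 35), (k, 27, 19, 10, n, x, 6), (k, 37, 19, 35, n, x, 35), (k, 37, 19, 35, n, x, 6), (x, 13, 38, 4, q, y, 2), (x, 13, 38, 4, q, y, 21), (x, 2, 38, 3, q, y, 2), (x, 2, 38, 3, q, y, 21), (y, 11, 19, 18, t, x, 35), (y, 11, 19, 18, t, x, 6), (y, 26, 19, 23, t, x, 35), (y, 26, 19, 23, t, x, 6)}
σ[A ≥ 18 AND F ≠ x]: keep tuples satisfying A ≥ 18 AND F ≠ x → {(k, 11, 19, 21, n, x, 35), (k, 11, 19, 21, n, x, 6), (k, 37, 19, 35, n, x, 35), (k, 37, 19, 35, n, x, 6), (y, 11, 19, 18, t, x, 35), (y, 11, 19, 18, t, x, 6), (y, 26, 19, 23, t, x, 35), (y, 26, 19, 23, t, x, 6)}
Projecting to B, F, C, E, G: {(x, k, n, 11, 35), (x, k, n, 11, 6), (x, k, n, 37, 35), (x, k, n, 37, 6), (x, y, t, 11, 35), (x, y, t, 11, 6), (x, y, t, 26, 35), (x, y, t, 26, 6)}
σ[E ≤ 29]: keep tuples satisfying E ≤ 29 → {(x, k, n, 11, 35), (x, k, n, 11, 6), (x, y, t, 11, 35), (x, y, t, 11, 6), (x, y, t, 26, 35), (x, y, t, 26, 6)}
Projecting to G, F (2 duplicate(s) eliminated): {(35, k), (35, y), (6, k), (6, y)}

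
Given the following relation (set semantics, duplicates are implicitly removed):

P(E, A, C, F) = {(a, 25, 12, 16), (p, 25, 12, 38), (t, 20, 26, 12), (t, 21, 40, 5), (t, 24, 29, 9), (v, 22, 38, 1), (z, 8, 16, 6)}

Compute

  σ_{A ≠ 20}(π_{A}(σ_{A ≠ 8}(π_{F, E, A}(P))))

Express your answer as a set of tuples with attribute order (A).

{21, 22, 24, 25}

π[F, E, A]: project onto (F, E, A) → {(1, v, 22), (12, t, 20), (16, a, 25), (38, p, 25), (5, t, 21), (6, z, 8), (9, t, 24)}
Filtering on A ≠ 8 leaves {(1, v, 22), (12, t, 20), (16, a, 25), (38, p, 25), (5, t, 21), (9, t, 24)}.
π[A]: project onto (A) (1 duplicate(s) eliminated) → {20, 21, 22, 24, 25}
Filtering on A ≠ 20 leaves {21, 22, 24, 25}.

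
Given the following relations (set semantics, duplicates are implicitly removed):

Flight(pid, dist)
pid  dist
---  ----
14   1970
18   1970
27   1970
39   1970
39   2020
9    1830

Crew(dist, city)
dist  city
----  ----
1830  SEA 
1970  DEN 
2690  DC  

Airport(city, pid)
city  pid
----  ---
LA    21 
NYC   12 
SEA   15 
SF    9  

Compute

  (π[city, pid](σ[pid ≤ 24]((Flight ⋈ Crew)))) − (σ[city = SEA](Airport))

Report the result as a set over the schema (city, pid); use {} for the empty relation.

Natural join on dist: {(14, 1970, DEN), (18, 1970, DEN), (27, 1970, DEN), (39, 1970, DEN), (9, 1830, SEA)}
σ[pid ≤ 24]: keep tuples satisfying pid ≤ 24 → {(14, 1970, DEN), (18, 1970, DEN), (9, 1830, SEA)}
π_{city, pid} gives {(DEN, 14), (DEN, 18), (SEA, 9)}.
σ[city = SEA]: keep tuples satisfying city = SEA → {(SEA, 15)}
Set difference of the two operands is {(DEN, 14), (DEN, 18), (SEA, 9)}.

{(DEN, 14), (DEN, 18), (SEA, 9)}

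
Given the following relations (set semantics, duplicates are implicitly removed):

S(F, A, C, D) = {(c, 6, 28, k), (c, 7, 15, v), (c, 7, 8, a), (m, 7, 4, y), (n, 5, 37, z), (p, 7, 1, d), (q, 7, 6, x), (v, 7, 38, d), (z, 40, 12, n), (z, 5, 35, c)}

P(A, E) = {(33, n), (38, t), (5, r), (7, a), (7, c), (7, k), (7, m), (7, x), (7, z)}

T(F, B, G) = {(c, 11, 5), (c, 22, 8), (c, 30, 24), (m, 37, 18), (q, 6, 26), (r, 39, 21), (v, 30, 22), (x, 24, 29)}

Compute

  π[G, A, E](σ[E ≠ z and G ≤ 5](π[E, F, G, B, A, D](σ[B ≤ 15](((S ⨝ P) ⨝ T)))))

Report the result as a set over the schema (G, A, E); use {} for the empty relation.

Natural join on A: {(c, 7, 15, v, a), (c, 7, 15, v, c), (c, 7, 15, v, k), (c, 7, 15, v, m), (c, 7, 15, v, x), (c, 7, 15, v, z), (c, 7, 8, a, a), (c, 7, 8, a, c), (c, 7, 8, a, k), (c, 7, 8, a, m), (c, 7, 8, a, x), (c, 7, 8, a, z), (m, 7, 4, y, a), (m, 7, 4, y, c), (m, 7, 4, y, k), (m, 7, 4, y, m), (m, 7, 4, y, x), (m, 7, 4, y, z), (n, 5, 37, z, r), (p, 7, 1, d, a), (p, 7, 1, d, c), (p, 7, 1, d, k), (p, 7, 1, d, m), (p, 7, 1, d, x), (p, 7, 1, d, z), (q, 7, 6, x, a), (q, 7, 6, x, c), (q, 7, 6, x, k), (q, 7, 6, x, m), (q, 7, 6, x, x), (q, 7, 6, x, z), (v, 7, 38, d, a), (v, 7, 38, d, c), (v, 7, 38, d, k), (v, 7, 38, d, m), (v, 7, 38, d, x), (v, 7, 38, d, z), (z, 5, 35, c, r)}
Natural join on F: {(c, 7, 15, v, a, 11, 5), (c, 7, 15, v, a, 22, 8), (c, 7, 15, v, a, 30, 24), (c, 7, 15, v, c, 11, 5), (c, 7, 15, v, c, 22, 8), (c, 7, 15, v, c, 30, 24), (c, 7, 15, v, k, 11, 5), (c, 7, 15, v, k, 22, 8), (c, 7, 15, v, k, 30, 24), (c, 7, 15, v, m, 11, 5), (c, 7, 15, v, m, 22, 8), (c, 7, 15, v, m, 30, 24), (c, 7, 15, v, x, 11, 5), (c, 7, 15, v, x, 22, 8), (c, 7, 15, v, x, 30, 24), (c, 7, 15, v, z, 11, 5), (c, 7, 15, v, z, 22, 8), (c, 7, 15, v, z, 30, 24), (c, 7, 8, a, a, 11, 5), (c, 7, 8, a, a, 22, 8), (c, 7, 8, a, a, 30, 24), (c, 7, 8, a, c, 11, 5), (c, 7, 8, a, c, 22, 8), (c, 7, 8, a, c, 30, 24), (c, 7, 8, a, k, 11, 5), (c, 7, 8, a, k, 22, 8), (c, 7, 8, a, k, 30, 24), (c, 7, 8, a, m, 11, 5), (c, 7, 8, a, m, 22, 8), (c, 7, 8, a, m, 30, 24), (c, 7, 8, a, x, 11, 5), (c, 7, 8, a, x, 22, 8), (c, 7, 8, a, x, 30, 24), (c, 7, 8, a, z, 11, 5), (c, 7, 8, a, z, 22, 8), (c, 7, 8, a, z, 30, 24), (m, 7, 4, y, a, 37, 18), (m, 7, 4, y, c, 37, 18), (m, 7, 4, y, k, 37, 18), (m, 7, 4, y, m, 37, 18), (m, 7, 4, y, x, 37, 18), (m, 7, 4, y, z, 37, 18), (q, 7, 6, x, a, 6, 26), (q, 7, 6, x, c, 6, 26), (q, 7, 6, x, k, 6, 26), (q, 7, 6, x, m, 6, 26), (q, 7, 6, x, x, 6, 26), (q, 7, 6, x, z, 6, 26), (v, 7, 38, d, a, 30, 22), (v, 7, 38, d, c, 30, 22), (v, 7, 38, d, k, 30, 22), (v, 7, 38, d, m, 30, 22), (v, 7, 38, d, x, 30, 22), (v, 7, 38, d, z, 30, 22)}
Filtering on B ≤ 15 leaves {(c, 7, 15, v, a, 11, 5), (c, 7, 15, v, c, 11, 5), (c, 7, 15, v, k, 11, 5), (c, 7, 15, v, m, 11, 5), (c, 7, 15, v, x, 11, 5), (c, 7, 15, v, z, 11, 5), (c, 7, 8, a, a, 11, 5), (c, 7, 8, a, c, 11, 5), (c, 7, 8, a, k, 11, 5), (c, 7, 8, a, m, 11, 5), (c, 7, 8, a, x, 11, 5), (c, 7, 8, a, z, 11, 5), (q, 7, 6, x, a, 6, 26), (q, 7, 6, x, c, 6, 26), (q, 7, 6, x, k, 6, 26), (q, 7, 6, x, m, 6, 26), (q, 7, 6, x, x, 6, 26), (q, 7, 6, x, z, 6, 26)}.
Projecting to E, F, G, B, A, D: {(a, c, 5, 11, 7, a), (a, c, 5, 11, 7, v), (a, q, 26, 6, 7, x), (c, c, 5, 11, 7, a), (c, c, 5, 11, 7, v), (c, q, 26, 6, 7, x), (k, c, 5, 11, 7, a), (k, c, 5, 11, 7, v), (k, q, 26, 6, 7, x), (m, c, 5, 11, 7, a), (m, c, 5, 11, 7, v), (m, q, 26, 6, 7, x), (x, c, 5, 11, 7, a), (x, c, 5, 11, 7, v), (x, q, 26, 6, 7, x), (z, c, 5, 11, 7, a), (z, c, 5, 11, 7, v), (z, q, 26, 6, 7, x)}
Filtering on E ≠ z and G ≤ 5 leaves {(a, c, 5, 11, 7, a), (a, c, 5, 11, 7, v), (c, c, 5, 11, 7, a), (c, c, 5, 11, 7, v), (k, c, 5, 11, 7, a), (k, c, 5, 11, 7, v), (m, c, 5, 11, 7, a), (m, c, 5, 11, 7, v), (x, c, 5, 11, 7, a), (x, c, 5, 11, 7, v)}.
Projecting to G, A, E (5 duplicate(s) eliminated): {(5, 7, a), (5, 7, c), (5, 7, k), (5, 7, m), (5, 7, x)}

{(5, 7, a), (5, 7, c), (5, 7, k), (5, 7, m), (5, 7, x)}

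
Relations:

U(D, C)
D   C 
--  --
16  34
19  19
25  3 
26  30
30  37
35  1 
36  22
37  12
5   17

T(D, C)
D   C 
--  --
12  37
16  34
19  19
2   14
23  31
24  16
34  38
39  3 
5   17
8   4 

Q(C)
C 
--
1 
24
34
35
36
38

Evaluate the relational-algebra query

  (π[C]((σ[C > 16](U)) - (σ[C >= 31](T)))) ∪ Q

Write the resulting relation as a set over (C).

{1, 17, 19, 22, 24, 30, 34, 35, 36, 37, 38}

Selection C > 16: {(16, 34), (19, 19), (26, 30), (30, 37), (36, 22), (5, 17)}
Selection C >= 31: {(12, 37), (16, 34), (23, 31), (34, 38)}
Taking the difference: {(19, 19), (26, 30), (30, 37), (36, 22), (5, 17)}
π_{C} gives {17, 19, 22, 30, 37}.
Taking the union: {1, 17, 19, 22, 24, 30, 34, 35, 36, 37, 38}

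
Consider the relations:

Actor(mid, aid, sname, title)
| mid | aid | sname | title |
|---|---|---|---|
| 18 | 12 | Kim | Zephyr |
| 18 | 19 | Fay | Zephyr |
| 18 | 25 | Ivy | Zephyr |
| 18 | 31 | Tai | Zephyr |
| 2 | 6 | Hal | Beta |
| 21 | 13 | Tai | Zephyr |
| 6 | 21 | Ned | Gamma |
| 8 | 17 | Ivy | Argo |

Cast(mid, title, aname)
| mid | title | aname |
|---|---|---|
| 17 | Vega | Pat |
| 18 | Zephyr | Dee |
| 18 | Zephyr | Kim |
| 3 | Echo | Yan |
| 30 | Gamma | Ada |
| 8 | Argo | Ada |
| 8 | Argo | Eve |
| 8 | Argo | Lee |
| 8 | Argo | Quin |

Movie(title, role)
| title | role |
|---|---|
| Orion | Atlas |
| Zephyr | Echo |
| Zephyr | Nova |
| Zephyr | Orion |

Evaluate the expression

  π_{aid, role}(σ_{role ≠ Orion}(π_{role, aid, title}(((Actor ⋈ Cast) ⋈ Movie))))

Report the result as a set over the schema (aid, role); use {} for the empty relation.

{(12, Echo), (12, Nova), (19, Echo), (19, Nova), (25, Echo), (25, Nova), (31, Echo), (31, Nova)}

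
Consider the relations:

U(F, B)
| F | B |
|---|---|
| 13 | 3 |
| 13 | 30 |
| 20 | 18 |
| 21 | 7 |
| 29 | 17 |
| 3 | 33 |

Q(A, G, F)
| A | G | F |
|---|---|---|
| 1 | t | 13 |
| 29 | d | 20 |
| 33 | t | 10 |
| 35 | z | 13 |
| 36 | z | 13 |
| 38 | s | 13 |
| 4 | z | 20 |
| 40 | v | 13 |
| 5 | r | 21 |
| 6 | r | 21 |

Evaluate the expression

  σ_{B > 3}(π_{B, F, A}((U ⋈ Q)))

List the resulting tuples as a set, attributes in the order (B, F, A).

{(18, 20, 29), (18, 20, 4), (30, 13, 1), (30, 13, 35), (30, 13, 36), (30, 13, 38), (30, 13, 40), (7, 21, 5), (7, 21, 6)}

Joining U and Q on F yields {(13, 3, 1, t), (13, 3, 35, z), (13, 3, 36, z), (13, 3, 38, s), (13, 3, 40, v), (13, 30, 1, t), (13, 30, 35, z), (13, 30, 36, z), (13, 30, 38, s), (13, 30, 40, v), (20, 18, 29, d), (20, 18, 4, z), (21, 7, 5, r), (21, 7, 6, r)}.
Projecting to B, F, A: {(18, 20, 29), (18, 20, 4), (3, 13, 1), (3, 13, 35), (3, 13, 36), (3, 13, 38), (3, 13, 40), (30, 13, 1), (30, 13, 35), (30, 13, 36), (30, 13, 38), (30, 13, 40), (7, 21, 5), (7, 21, 6)}
Apply σ_{B > 3}; surviving tuples: {(18, 20, 29), (18, 20, 4), (30, 13, 1), (30, 13, 35), (30, 13, 36), (30, 13, 38), (30, 13, 40), (7, 21, 5), (7, 21, 6)}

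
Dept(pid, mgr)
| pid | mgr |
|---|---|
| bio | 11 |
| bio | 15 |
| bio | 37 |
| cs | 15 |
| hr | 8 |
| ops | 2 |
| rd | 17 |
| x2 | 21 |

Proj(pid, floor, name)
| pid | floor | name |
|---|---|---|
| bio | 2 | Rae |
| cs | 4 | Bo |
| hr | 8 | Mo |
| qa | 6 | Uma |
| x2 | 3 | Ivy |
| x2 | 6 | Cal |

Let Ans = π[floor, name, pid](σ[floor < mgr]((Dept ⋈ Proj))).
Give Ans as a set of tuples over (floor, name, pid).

Dept ⋈ Proj (natural join on pid): {(bio, 11, 2, Rae), (bio, 15, 2, Rae), (bio, 37, 2, Rae), (cs, 15, 4, Bo), (hr, 8, 8, Mo), (x2, 21, 3, Ivy), (x2, 21, 6, Cal)}
Selection floor < mgr: {(bio, 11, 2, Rae), (bio, 15, 2, Rae), (bio, 37, 2, Rae), (cs, 15, 4, Bo), (x2, 21, 3, Ivy), (x2, 21, 6, Cal)}
π[floor, name, pid]: project onto (floor, name, pid) (2 duplicate(s) eliminated) → {(2, Rae, bio), (3, Ivy, x2), (4, Bo, cs), (6, Cal, x2)}

{(2, Rae, bio), (3, Ivy, x2), (4, Bo, cs), (6, Cal, x2)}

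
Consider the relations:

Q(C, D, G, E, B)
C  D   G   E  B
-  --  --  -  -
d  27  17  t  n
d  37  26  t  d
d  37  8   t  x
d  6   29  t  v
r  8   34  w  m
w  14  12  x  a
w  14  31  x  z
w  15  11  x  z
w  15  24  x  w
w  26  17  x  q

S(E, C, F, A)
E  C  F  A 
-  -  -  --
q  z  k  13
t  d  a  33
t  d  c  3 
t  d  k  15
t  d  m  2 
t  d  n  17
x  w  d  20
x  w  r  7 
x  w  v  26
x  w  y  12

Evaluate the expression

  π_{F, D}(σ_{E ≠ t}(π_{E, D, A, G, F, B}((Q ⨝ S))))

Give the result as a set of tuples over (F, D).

Natural join on C, E: {(d, 27, 17, t, n, a, 33), (d, 27, 17, t, n, c, 3), (d, 27, 17, t, n, k, 15), (d, 27, 17, t, n, m, 2), (d, 27, 17, t, n, n, 17), (d, 37, 26, t, d, a, 33), (d, 37, 26, t, d, c, 3), (d, 37, 26, t, d, k, 15), (d, 37, 26, t, d, m, 2), (d, 37, 26, t, d, n, 17), (d, 37, 8, t, x, a, 33), (d, 37, 8, t, x, c, 3), (d, 37, 8, t, x, k, 15), (d, 37, 8, t, x, m, 2), (d, 37, 8, t, x, n, 17), (d, 6, 29, t, v, a, 33), (d, 6, 29, t, v, c, 3), (d, 6, 29, t, v, k, 15), (d, 6, 29, t, v, m, 2), (d, 6, 29, t, v, n, 17), (w, 14, 12, x, a, d, 20), (w, 14, 12, x, a, r, 7), (w, 14, 12, x, a, v, 26), (w, 14, 12, x, a, y, 12), (w, 14, 31, x, z, d, 20), (w, 14, 31, x, z, r, 7), (w, 14, 31, x, z, v, 26), (w, 14, 31, x, z, y, 12), (w, 15, 11, x, z, d, 20), (w, 15, 11, x, z, r, 7), (w, 15, 11, x, z, v, 26), (w, 15, 11, x, z, y, 12), (w, 15, 24, x, w, d, 20), (w, 15, 24, x, w, r, 7), (w, 15, 24, x, w, v, 26), (w, 15, 24, x, w, y, 12), (w, 26, 17, x, q, d, 20), (w, 26, 17, x, q, r, 7), (w, 26, 17, x, q, v, 26), (w, 26, 17, x, q, y, 12)}
π_{E, D, A, G, F, B} gives {(t, 27, 15, 17, k, n), (t, 27, 17, 17, n, n), (t, 27, 2, 17, m, n), (t, 27, 3, 17, c, n), (t, 27, 33, 17, a, n), (t, 37, 15, 26, k, d), (t, 37, 15, 8, k, x), (t, 37, 17, 26, n, d), (t, 37, 17, 8, n, x), (t, 37, 2, 26, m, d), (t, 37, 2, 8, m, x), (t, 37, 3, 26, c, d), (t, 37, 3, 8, c, x), (t, 37, 33, 26, a, d), (t, 37, 33, 8, a, x), (t, 6, 15, 29, k, v), (t, 6, 17, 29, n, v), (t, 6, 2, 29, m, v), (t, 6, 3, 29, c, v), (t, 6, 33, 29, a, v), (x, 14, 12, 12, y, a), (x, 14, 12, 31, y, z), (x, 14, 20, 12, d, a), (x, 14, 20, 31, d, z), (x, 14, 26, 12, v, a), (x, 14, 26, 31, v, z), (x, 14, 7, 12, r, a), (x, 14, 7, 31, r, z), (x, 15, 12, 11, y, z), (x, 15, 12, 24, y, w), (x, 15, 20, 11, d, z), (x, 15, 20, 24, d, w), (x, 15, 26, 11, v, z), (x, 15, 26, 24, v, w), (x, 15, 7, 11, r, z), (x, 15, 7, 24, r, w), (x, 26, 12, 17, y, q), (x, 26, 20, 17, d, q), (x, 26, 26, 17, v, q), (x, 26, 7, 17, r, q)}.
Selection E ≠ t: {(x, 14, 12, 12, y, a), (x, 14, 12, 31, y, z), (x, 14, 20, 12, d, a), (x, 14, 20, 31, d, z), (x, 14, 26, 12, v, a), (x, 14, 26, 31, v, z), (x, 14, 7, 12, r, a), (x, 14, 7, 31, r, z), (x, 15, 12, 11, y, z), (x, 15, 12, 24, y, w), (x, 15, 20, 11, d, z), (x, 15, 20, 24, d, w), (x, 15, 26, 11, v, z), (x, 15, 26, 24, v, w), (x, 15, 7, 11, r, z), (x, 15, 7, 24, r, w), (x, 26, 12, 17, y, q), (x, 26, 20, 17, d, q), (x, 26, 26, 17, v, q), (x, 26, 7, 17, r, q)}
π_{F, D} gives {(d, 14), (d, 15), (d, 26), (r, 14), (r, 15), (r, 26), (v, 14), (v, 15), (v, 26), (y, 14), (y, 15), (y, 26)} (8 duplicate(s) eliminated).

{(d, 14), (d, 15), (d, 26), (r, 14), (r, 15), (r, 26), (v, 14), (v, 15), (v, 26), (y, 14), (y, 15), (y, 26)}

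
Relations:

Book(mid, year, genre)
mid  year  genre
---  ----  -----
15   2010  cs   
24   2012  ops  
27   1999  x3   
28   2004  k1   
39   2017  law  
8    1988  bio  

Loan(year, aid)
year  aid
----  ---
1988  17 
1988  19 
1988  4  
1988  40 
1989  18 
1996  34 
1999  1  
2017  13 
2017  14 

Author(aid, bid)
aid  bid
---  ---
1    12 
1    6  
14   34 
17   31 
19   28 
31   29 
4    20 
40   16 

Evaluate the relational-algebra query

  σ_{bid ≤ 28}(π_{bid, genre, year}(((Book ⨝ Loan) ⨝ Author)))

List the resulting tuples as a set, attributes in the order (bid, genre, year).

{(12, x3, 1999), (16, bio, 1988), (20, bio, 1988), (28, bio, 1988), (6, x3, 1999)}

Book ⋈ Loan (natural join on year): {(27, 1999, x3, 1), (39, 2017, law, 13), (39, 2017, law, 14), (8, 1988, bio, 17), (8, 1988, bio, 19), (8, 1988, bio, 4), (8, 1988, bio, 40)}
(Book ⨝ Loan) ⋈ Author (natural join on aid): {(27, 1999, x3, 1, 12), (27, 1999, x3, 1, 6), (39, 2017, law, 14, 34), (8, 1988, bio, 17, 31), (8, 1988, bio, 19, 28), (8, 1988, bio, 4, 20), (8, 1988, bio, 40, 16)}
Projecting to bid, genre, year: {(12, x3, 1999), (16, bio, 1988), (20, bio, 1988), (28, bio, 1988), (31, bio, 1988), (34, law, 2017), (6, x3, 1999)}
σ[bid ≤ 28]: keep tuples satisfying bid ≤ 28 → {(12, x3, 1999), (16, bio, 1988), (20, bio, 1988), (28, bio, 1988), (6, x3, 1999)}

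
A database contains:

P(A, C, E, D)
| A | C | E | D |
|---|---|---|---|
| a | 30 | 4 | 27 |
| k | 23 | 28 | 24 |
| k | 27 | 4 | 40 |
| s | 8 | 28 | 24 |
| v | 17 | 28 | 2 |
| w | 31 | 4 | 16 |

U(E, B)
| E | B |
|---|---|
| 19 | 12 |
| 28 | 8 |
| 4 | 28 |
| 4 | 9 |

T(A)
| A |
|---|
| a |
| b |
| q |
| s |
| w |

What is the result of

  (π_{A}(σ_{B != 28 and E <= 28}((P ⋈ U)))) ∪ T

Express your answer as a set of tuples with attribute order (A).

{a, b, k, q, s, v, w}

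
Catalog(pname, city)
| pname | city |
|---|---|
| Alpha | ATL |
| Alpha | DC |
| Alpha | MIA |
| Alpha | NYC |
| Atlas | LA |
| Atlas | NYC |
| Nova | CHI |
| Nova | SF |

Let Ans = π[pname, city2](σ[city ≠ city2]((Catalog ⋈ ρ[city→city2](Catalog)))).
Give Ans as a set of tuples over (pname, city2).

ρ[city→city2]: schema becomes (pname, city2); tuples unchanged.
Joining Catalog and ρ[city→city2](Catalog) on pname yields {(Alpha, ATL, ATL), (Alpha, ATL, DC), (Alpha, ATL, MIA), (Alpha, ATL, NYC), (Alpha, DC, ATL), (Alpha, DC, DC), (Alpha, DC, MIA), (Alpha, DC, NYC), (Alpha, MIA, ATL), (Alpha, MIA, DC), (Alpha, MIA, MIA), (Alpha, MIA, NYC), (Alpha, NYC, ATL), (Alpha, NYC, DC), (Alpha, NYC, MIA), (Alpha, NYC, NYC), (Atlas, LA, LA), (Atlas, LA, NYC), (Atlas, NYC, LA), (Atlas, NYC, NYC), (Nova, CHI, CHI), (Nova, CHI, SF), (Nova, SF, CHI), (Nova, SF, SF)}.
Filtering on city ≠ city2 leaves {(Alpha, ATL, DC), (Alpha, ATL, MIA), (Alpha, ATL, NYC), (Alpha, DC, ATL), (Alpha, DC, MIA), (Alpha, DC, NYC), (Alpha, MIA, ATL), (Alpha, MIA, DC), (Alpha, MIA, NYC), (Alpha, NYC, ATL), (Alpha, NYC, DC), (Alpha, NYC, MIA), (Atlas, LA, NYC), (Atlas, NYC, LA), (Nova, CHI, SF), (Nova, SF, CHI)}.
π[pname, city2]: project onto (pname, city2) (8 duplicate(s) eliminated) → {(Alpha, ATL), (Alpha, DC), (Alpha, MIA), (Alpha, NYC), (Atlas, LA), (Atlas, NYC), (Nova, CHI), (Nova, SF)}

{(Alpha, ATL), (Alpha, DC), (Alpha, MIA), (Alpha, NYC), (Atlas, LA), (Atlas, NYC), (Nova, CHI), (Nova, SF)}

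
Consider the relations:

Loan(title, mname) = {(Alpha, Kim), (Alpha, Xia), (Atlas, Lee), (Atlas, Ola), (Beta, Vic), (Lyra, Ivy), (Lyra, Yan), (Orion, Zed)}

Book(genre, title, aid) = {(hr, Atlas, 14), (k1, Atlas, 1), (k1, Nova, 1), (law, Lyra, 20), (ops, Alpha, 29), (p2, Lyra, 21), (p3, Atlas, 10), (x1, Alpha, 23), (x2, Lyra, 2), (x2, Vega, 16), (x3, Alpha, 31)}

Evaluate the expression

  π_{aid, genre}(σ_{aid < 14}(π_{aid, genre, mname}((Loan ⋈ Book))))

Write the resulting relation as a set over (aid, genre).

{(1, k1), (10, p3), (2, x2)}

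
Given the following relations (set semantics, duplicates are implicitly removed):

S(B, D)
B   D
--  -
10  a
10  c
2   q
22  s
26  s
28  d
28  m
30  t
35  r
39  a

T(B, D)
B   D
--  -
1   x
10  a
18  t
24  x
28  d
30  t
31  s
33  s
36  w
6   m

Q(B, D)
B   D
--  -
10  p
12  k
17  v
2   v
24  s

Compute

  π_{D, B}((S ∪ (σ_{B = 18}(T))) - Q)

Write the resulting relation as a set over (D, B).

Apply σ_{B = 18}; surviving tuples: {(18, t)}
Union: {(10, a), (10, c), (2, q), (22, s), (26, s), (28, d), (28, m), (30, t), (35, r), (39, a)} with {(18, t)} → {(10, a), (10, c), (18, t), (2, q), (22, s), (26, s), (28, d), (28, m), (30, t), (35, r), (39, a)}
Difference: {(10, a), (10, c), (18, t), (2, q), (22, s), (26, s), (28, d), (28, m), (30, t), (35, r), (39, a)} with {(10, p), (12, k), (17, v), (2, v), (24, s)} → {(10, a), (10, c), (18, t), (2, q), (22, s), (26, s), (28, d), (28, m), (30, t), (35, r), (39, a)}
π[D, B]: project onto (D, B) → {(a, 10), (a, 39), (c, 10), (d, 28), (m, 28), (q, 2), (r, 35), (s, 22), (s, 26), (t, 18), (t, 30)}

{(a, 10), (a, 39), (c, 10), (d, 28), (m, 28), (q, 2), (r, 35), (s, 22), (s, 26), (t, 18), (t, 30)}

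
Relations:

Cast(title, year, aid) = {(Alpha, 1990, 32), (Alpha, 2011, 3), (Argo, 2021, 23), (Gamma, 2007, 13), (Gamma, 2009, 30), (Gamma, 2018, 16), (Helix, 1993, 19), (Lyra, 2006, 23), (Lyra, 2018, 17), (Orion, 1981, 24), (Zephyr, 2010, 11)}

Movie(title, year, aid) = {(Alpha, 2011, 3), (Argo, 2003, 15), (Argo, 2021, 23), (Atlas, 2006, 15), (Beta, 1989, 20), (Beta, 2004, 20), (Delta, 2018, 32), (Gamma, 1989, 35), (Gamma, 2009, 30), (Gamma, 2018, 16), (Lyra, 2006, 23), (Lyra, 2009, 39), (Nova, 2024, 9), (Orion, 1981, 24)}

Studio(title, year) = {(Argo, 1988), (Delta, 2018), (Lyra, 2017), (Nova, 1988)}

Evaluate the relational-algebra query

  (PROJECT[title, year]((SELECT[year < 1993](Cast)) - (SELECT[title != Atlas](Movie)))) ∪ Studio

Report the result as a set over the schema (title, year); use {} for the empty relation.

{(Alpha, 1990), (Argo, 1988), (Delta, 2018), (Lyra, 2017), (Nova, 1988)}

Selection year < 1993: {(Alpha, 1990, 32), (Orion, 1981, 24)}
Selection title != Atlas: {(Alpha, 2011, 3), (Argo, 2003, 15), (Argo, 2021, 23), (Beta, 1989, 20), (Beta, 2004, 20), (Delta, 2018, 32), (Gamma, 1989, 35), (Gamma, 2009, 30), (Gamma, 2018, 16), (Lyra, 2006, 23), (Lyra, 2009, 39), (Nova, 2024, 9), (Orion, 1981, 24)}
Difference: {(Alpha, 1990, 32), (Orion, 1981, 24)} with {(Alpha, 2011, 3), (Argo, 2003, 15), (Argo, 2021, 23), (Beta, 1989, 20), (Beta, 2004, 20), (Delta, 2018, 32), (Gamma, 1989, 35), (Gamma, 2009, 30), (Gamma, 2018, 16), (Lyra, 2006, 23), (Lyra, 2009, 39), (Nova, 2024, 9), (Orion, 1981, 24)} → {(Alpha, 1990, 32)}
Keep only column(s) title, year: {(Alpha, 1990)}
Union: {(Alpha, 1990)} with {(Argo, 1988), (Delta, 2018), (Lyra, 2017), (Nova, 1988)} → {(Alpha, 1990), (Argo, 1988), (Delta, 2018), (Lyra, 2017), (Nova, 1988)}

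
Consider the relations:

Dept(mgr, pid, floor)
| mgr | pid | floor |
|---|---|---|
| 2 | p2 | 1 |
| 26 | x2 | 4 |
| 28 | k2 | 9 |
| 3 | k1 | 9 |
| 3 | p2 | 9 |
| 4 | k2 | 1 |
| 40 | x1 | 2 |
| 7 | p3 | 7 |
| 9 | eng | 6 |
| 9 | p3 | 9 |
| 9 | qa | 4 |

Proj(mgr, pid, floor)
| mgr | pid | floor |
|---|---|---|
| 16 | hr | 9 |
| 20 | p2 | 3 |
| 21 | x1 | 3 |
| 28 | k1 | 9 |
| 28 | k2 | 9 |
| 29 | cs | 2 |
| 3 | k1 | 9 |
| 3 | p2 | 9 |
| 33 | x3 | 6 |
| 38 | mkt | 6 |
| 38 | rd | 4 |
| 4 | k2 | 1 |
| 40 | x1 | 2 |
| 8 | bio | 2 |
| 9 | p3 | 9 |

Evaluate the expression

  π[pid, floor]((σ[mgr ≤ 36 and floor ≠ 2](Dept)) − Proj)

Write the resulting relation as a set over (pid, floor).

Filtering on mgr ≤ 36 and floor ≠ 2 leaves {(2, p2, 1), (26, x2, 4), (28, k2, 9), (3, k1, 9), (3, p2, 9), (4, k2, 1), (7, p3, 7), (9, eng, 6), (9, p3, 9), (9, qa, 4)}.
Taking the difference: {(2, p2, 1), (26, x2, 4), (7, p3, 7), (9, eng, 6), (9, qa, 4)}
Projecting to pid, floor: {(eng, 6), (p2, 1), (p3, 7), (qa, 4), (x2, 4)}

{(eng, 6), (p2, 1), (p3, 7), (qa, 4), (x2, 4)}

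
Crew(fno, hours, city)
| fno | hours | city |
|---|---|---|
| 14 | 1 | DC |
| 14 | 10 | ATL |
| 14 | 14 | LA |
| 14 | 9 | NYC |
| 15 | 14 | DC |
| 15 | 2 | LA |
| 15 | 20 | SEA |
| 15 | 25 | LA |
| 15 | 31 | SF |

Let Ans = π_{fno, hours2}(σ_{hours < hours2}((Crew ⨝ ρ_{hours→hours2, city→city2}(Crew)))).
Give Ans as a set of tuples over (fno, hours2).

{(14, 10), (14, 14), (14, 9), (15, 14), (15, 20), (15, 25), (15, 31)}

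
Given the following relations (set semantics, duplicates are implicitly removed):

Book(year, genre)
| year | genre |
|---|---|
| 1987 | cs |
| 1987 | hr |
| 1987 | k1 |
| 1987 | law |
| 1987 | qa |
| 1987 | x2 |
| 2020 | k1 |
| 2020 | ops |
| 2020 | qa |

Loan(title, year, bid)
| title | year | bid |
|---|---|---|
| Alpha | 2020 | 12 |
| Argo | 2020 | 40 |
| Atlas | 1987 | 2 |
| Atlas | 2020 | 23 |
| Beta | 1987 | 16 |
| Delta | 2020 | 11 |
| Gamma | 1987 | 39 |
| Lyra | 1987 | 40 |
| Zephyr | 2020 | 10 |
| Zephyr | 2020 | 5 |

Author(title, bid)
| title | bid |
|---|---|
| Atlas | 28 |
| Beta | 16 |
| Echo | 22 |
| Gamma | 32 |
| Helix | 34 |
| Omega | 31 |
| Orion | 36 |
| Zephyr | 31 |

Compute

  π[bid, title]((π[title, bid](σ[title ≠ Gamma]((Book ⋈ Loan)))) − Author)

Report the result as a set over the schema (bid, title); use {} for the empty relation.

{(10, Zephyr), (11, Delta), (12, Alpha), (2, Atlas), (23, Atlas), (40, Argo), (40, Lyra), (5, Zephyr)}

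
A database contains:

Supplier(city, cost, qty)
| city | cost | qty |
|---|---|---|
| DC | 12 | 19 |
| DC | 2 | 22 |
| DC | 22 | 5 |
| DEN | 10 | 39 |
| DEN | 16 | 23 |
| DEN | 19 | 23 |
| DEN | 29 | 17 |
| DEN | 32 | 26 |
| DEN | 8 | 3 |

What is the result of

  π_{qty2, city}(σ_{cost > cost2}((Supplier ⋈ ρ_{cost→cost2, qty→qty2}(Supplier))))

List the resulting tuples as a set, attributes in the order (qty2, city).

{(17, DEN), (19, DC), (22, DC), (23, DEN), (3, DEN), (39, DEN)}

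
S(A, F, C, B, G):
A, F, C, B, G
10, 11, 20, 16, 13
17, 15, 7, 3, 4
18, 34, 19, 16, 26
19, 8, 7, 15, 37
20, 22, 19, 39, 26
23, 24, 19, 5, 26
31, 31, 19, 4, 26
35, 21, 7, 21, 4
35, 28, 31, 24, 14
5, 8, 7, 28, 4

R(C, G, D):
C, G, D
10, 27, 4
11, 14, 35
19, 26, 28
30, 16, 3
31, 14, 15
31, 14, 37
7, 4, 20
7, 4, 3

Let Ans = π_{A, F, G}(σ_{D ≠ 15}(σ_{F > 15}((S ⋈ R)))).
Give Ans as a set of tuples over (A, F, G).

Natural join on C, G: {(17, 15, 7, 3, 4, 20), (17, 15, 7, 3, 4, 3), (18, 34, 19, 16, 26, 28), (20, 22, 19, 39, 26, 28), (23, 24, 19, 5, 26, 28), (31, 31, 19, 4, 26, 28), (35, 21, 7, 21, 4, 20), (35, 21, 7, 21, 4, 3), (35, 28, 31, 24, 14, 15), (35, 28, 31, 24, 14, 37), (5, 8, 7, 28, 4, 20), (5, 8, 7, 28, 4, 3)}
Selection F > 15: {(18, 34, 19, 16, 26, 28), (20, 22, 19, 39, 26, 28), (23, 24, 19, 5, 26, 28), (31, 31, 19, 4, 26, 28), (35, 21, 7, 21, 4, 20), (35, 21, 7, 21, 4, 3), (35, 28, 31, 24, 14, 15), (35, 28, 31, 24, 14, 37)}
Selection D ≠ 15: {(18, 34, 19, 16, 26, 28), (20, 22, 19, 39, 26, 28), (23, 24, 19, 5, 26, 28), (31, 31, 19, 4, 26, 28), (35, 21, 7, 21, 4, 20), (35, 21, 7, 21, 4, 3), (35, 28, 31, 24, 14, 37)}
π[A, F, G]: project onto (A, F, G) (1 duplicate(s) eliminated) → {(18, 34, 26), (20, 22, 26), (23, 24, 26), (31, 31, 26), (35, 21, 4), (35, 28, 14)}

{(18, 34, 26), (20, 22, 26), (23, 24, 26), (31, 31, 26), (35, 21, 4), (35, 28, 14)}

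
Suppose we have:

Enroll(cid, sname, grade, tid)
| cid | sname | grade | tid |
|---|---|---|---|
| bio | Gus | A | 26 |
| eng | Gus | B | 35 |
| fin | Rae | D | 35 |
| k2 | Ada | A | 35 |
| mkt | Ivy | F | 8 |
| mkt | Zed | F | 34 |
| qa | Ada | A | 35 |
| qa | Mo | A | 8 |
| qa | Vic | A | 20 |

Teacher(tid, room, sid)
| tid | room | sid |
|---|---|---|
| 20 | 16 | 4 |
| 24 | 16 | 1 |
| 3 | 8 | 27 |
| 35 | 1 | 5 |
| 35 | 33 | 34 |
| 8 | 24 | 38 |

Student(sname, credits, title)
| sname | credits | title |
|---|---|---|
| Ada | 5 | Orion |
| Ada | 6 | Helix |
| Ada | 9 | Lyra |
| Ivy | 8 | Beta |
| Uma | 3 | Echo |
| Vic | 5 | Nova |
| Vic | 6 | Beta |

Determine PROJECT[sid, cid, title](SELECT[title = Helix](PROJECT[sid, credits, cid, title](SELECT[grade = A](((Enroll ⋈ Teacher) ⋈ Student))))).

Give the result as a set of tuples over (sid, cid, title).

Natural join on tid: {(eng, Gus, B, 35, 1, 5), (eng, Gus, B, 35, 33, 34), (fin, Rae, D, 35, 1, 5), (fin, Rae, D, 35, 33, 34), (k2, Ada, A, 35, 1, 5), (k2, Ada, A, 35, 33, 34), (mkt, Ivy, F, 8, 24, 38), (qa, Ada, A, 35, 1, 5), (qa, Ada, A, 35, 33, 34), (qa, Mo, A, 8, 24, 38), (qa, Vic, A, 20, 16, 4)}
Natural join on sname: {(k2, Ada, A, 35, 1, 5, 5, Orion), (k2, Ada, A, 35, 1, 5, 6, Helix), (k2, Ada, A, 35, 1, 5, 9, Lyra), (k2, Ada, A, 35, 33, 34, 5, Orion), (k2, Ada, A, 35, 33, 34, 6, Helix), (k2, Ada, A, 35, 33, 34, 9, Lyra), (mkt, Ivy, F, 8, 24, 38, 8, Beta), (qa, Ada, A, 35, 1, 5, 5, Orion), (qa, Ada, A, 35, 1, 5, 6, Helix), (qa, Ada, A, 35, 1, 5, 9, Lyra), (qa, Ada, A, 35, 33, 34, 5, Orion), (qa, Ada, A, 35, 33, 34, 6, Helix), (qa, Ada, A, 35, 33, 34, 9, Lyra), (qa, Vic, A, 20, 16, 4, 5, Nova), (qa, Vic, A, 20, 16, 4, 6, Beta)}
σ[grade = A]: keep tuples satisfying grade = A → {(k2, Ada, A, 35, 1, 5, 5, Orion), (k2, Ada, A, 35, 1, 5, 6, Helix), (k2, Ada, A, 35, 1, 5, 9, Lyra), (k2, Ada, A, 35, 33, 34, 5, Orion), (k2, Ada, A, 35, 33, 34, 6, Helix), (k2, Ada, A, 35, 33, 34, 9, Lyra), (qa, Ada, A, 35, 1, 5, 5, Orion), (qa, Ada, A, 35, 1, 5, 6, Helix), (qa, Ada, A, 35, 1, 5, 9, Lyra), (qa, Ada, A, 35, 33, 34, 5, Orion), (qa, Ada, A, 35, 33, 34, 6, Helix), (qa, Ada, A, 35, 33, 34, 9, Lyra), (qa, Vic, A, 20, 16, 4, 5, Nova), (qa, Vic, A, 20, 16, 4, 6, Beta)}
Keep only column(s) sid, credits, cid, title: {(34, 5, k2, Orion), (34, 5, qa, Orion), (34, 6, k2, Helix), (34, 6, qa, Helix), (34, 9, k2, Lyra), (34, 9, qa, Lyra), (4, 5, qa, Nova), (4, 6, qa, Beta), (5, 5, k2, Orion), (5, 5, qa, Orion), (5, 6, k2, Helix), (5, 6, qa, Helix), (5, 9, k2, Lyra), (5, 9, qa, Lyra)}
σ[title = Helix]: keep tuples satisfying title = Helix → {(34, 6, k2, Helix), (34, 6, qa, Helix), (5, 6, k2, Helix), (5, 6, qa, Helix)}
Keep only column(s) sid, cid, title: {(34, k2, Helix), (34, qa, Helix), (5, k2, Helix), (5, qa, Helix)}

{(34, k2, Helix), (34, qa, Helix), (5, k2, Helix), (5, qa, Helix)}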